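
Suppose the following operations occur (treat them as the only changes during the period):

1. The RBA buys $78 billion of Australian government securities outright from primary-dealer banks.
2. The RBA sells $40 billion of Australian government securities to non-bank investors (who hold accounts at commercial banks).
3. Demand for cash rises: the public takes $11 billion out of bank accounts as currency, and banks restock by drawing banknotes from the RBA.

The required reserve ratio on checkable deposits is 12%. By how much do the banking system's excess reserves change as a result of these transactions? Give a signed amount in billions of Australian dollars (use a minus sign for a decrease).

+$33.12 billion

OMO purchase (from banks) $78 billion: reserves +$78B, deposits 0.
Asset sale (to non-banks) $40 billion: reserves −$40B, deposits −$40B.
Currency withdrawal $11 billion: reserves −$11B, deposits −$11B.
Totals: Δreserves = +$27B, Δdeposits = −$51B.
Δrequired reserves = 12% × −$51B = −$6.12B.
Δexcess reserves = Δreserves − Δrequired = +$27B − (−$6.12B) = +$33.12 billion.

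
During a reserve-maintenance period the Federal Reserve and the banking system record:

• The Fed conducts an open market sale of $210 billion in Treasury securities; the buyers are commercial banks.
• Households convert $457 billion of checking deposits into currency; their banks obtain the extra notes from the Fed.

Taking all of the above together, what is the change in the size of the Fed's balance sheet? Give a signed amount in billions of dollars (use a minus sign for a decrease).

-$210 billion

Fed balance sheet:
  Assets:      Securities −$210B
  Liabilities: Bank reserves −$667B, Currency in circulation +$457B
Change in total Fed assets = -$210 billion.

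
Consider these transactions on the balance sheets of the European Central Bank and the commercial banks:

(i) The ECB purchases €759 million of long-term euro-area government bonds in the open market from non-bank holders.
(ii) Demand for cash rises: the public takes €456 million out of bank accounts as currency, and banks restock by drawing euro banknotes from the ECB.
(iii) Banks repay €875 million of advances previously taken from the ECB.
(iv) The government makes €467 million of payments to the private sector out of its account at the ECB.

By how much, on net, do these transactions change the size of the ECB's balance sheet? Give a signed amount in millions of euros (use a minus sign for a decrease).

-€116 million

ECB balance sheet:
  Assets:      Securities +€759M, Loans to banks −€875M
  Liabilities: Bank reserves −€105M, Currency in circulation +€456M, Government deposits −€467M
Change in total ECB assets = -€116 million.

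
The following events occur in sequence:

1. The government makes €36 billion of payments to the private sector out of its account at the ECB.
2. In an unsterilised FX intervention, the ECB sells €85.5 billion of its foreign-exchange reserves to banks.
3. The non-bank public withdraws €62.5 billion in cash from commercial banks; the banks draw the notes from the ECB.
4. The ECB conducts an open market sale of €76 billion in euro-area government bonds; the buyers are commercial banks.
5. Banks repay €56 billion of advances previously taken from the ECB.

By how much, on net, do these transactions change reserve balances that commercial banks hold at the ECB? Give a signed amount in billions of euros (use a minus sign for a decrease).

ECB balance sheet:
  Assets:      Securities −€76B, Loans to banks −€56B, Foreign assets −€85.5B
  Liabilities: Bank reserves −€244B, Currency in circulation +€62.5B, Government deposits −€36B
Commercial banking system:
  Assets:      Reserves at CB −€244B, Securities +€76B, Foreign assets +€85.5B
  Liabilities: Checkable deposits −€26.5B, Borrowings from CB −€56B
So the change in reserve balances that commercial banks hold at the ECB is -€244 billion.

-€244 billion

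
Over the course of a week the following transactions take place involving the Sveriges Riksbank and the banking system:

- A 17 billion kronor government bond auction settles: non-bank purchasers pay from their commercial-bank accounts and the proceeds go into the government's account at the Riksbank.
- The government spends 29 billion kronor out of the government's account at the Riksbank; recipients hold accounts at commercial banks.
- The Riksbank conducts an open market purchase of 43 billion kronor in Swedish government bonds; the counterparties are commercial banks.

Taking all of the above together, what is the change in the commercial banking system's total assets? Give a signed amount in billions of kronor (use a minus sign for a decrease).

+12 billion

Government account inflow 17 billion kronor: bank balance sheets shrink → −17B.
Government spending 29 billion kronor: bank balance sheets expand → +29B.
OMO purchase (from banks) 43 billion kronor: just an asset swap on bank balance sheets → 0.
Net: −17 + 29 + 0 = +12 billion.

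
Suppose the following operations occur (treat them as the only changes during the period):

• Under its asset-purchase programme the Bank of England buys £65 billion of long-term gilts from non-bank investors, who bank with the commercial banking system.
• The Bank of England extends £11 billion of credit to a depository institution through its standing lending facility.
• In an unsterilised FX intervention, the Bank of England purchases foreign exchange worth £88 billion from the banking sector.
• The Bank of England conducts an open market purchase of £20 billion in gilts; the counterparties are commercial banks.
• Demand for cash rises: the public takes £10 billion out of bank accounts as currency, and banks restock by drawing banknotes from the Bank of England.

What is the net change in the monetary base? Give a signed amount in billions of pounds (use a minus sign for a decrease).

Bank of England balance sheet:
  Assets:      Securities +£85B, Loans to banks +£11B, Foreign assets +£88B
  Liabilities: Bank reserves +£174B, Currency in circulation +£10B
Commercial banking system:
  Assets:      Reserves at CB +£174B, Securities −£20B, Foreign assets −£88B
  Liabilities: Checkable deposits +£55B, Borrowings from CB +£11B
Monetary base = currency + reserves: +£10B + (+£174B) = +£184 billion.

+£184 billion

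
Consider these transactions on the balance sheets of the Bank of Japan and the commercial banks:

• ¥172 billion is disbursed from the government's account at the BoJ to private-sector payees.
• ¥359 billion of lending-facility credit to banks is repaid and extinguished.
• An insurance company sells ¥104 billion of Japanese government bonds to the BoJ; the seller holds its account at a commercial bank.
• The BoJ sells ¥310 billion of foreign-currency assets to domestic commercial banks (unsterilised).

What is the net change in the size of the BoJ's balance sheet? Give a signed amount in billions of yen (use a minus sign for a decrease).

-¥565 billion

BoJ balance sheet:
  Assets:      Securities +¥104B, Loans to banks −¥359B, Foreign assets −¥310B
  Liabilities: Bank reserves −¥393B, Government deposits −¥172B
Change in total BoJ assets = -¥565 billion.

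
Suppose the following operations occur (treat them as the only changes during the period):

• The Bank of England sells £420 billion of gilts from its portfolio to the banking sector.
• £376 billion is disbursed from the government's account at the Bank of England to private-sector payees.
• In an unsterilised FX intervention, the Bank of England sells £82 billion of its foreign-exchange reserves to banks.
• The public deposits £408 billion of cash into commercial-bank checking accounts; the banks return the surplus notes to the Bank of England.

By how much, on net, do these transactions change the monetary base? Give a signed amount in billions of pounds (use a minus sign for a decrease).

-£126 billion

OMO sale (to banks) £420 billion: Bank of England balance sheet contracts → −£420B.
Government spending £376 billion: a non-base liability converts back to reserves → +£376B.
FX sale £82 billion: Bank of England balance sheet contracts → −£82B.
Currency deposit £408 billion: just a shift between currency and reserves — both are base money → 0.
Net: −420 + 376 − 82 + 0 = -£126 billion.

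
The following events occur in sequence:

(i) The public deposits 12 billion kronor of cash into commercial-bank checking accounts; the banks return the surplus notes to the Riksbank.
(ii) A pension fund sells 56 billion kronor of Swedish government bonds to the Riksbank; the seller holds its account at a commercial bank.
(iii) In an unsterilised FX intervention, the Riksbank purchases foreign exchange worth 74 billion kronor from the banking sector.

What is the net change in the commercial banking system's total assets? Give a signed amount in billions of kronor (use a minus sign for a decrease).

Riksbank balance sheet:
  Assets:      Securities +56B, Foreign assets +74B
  Liabilities: Bank reserves +142B, Currency in circulation −12B
Commercial banking system:
  Assets:      Reserves at CB +142B, Foreign assets −74B
  Liabilities: Checkable deposits +68B
Change in total bank assets = +68 billion.

+68 billion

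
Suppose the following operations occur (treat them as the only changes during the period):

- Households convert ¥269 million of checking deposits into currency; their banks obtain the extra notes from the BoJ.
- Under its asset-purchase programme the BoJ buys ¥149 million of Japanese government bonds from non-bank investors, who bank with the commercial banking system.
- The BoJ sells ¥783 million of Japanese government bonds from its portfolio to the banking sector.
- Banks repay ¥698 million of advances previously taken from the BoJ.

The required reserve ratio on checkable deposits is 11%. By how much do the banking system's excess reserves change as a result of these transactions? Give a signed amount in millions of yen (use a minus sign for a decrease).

-¥1587.8 million

Currency withdrawal ¥269 million: reserves −¥269M, deposits −¥269M.
Asset purchase (from non-banks) ¥149 million: reserves +¥149M, deposits +¥149M.
OMO sale (to banks) ¥783 million: reserves −¥783M, deposits 0.
Discount-window repayment ¥698 million: reserves −¥698M, deposits 0.
Totals: Δreserves = −¥1601M, Δdeposits = −¥120M.
Δrequired reserves = 11% × −¥120M = −¥13.2M.
Δexcess reserves = Δreserves − Δrequired = −¥1601M − (−¥13.2M) = -¥1587.8 million.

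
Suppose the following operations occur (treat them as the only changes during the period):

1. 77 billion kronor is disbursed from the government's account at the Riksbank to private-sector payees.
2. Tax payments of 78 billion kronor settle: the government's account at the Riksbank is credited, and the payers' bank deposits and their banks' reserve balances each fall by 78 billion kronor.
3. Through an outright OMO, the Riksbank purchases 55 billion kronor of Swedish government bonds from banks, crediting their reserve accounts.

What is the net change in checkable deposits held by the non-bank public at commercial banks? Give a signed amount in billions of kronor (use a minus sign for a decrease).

-1 billion

Government spending 77 billion kronor: non-bank counterparties' bank balances rise → +77B.
Government account inflow 78 billion kronor: non-bank counterparties' bank balances fall → −78B.
OMO purchase (from banks) 55 billion kronor: the counterparty is a bank, so public deposits are unchanged → 0.
Net: 77 − 78 + 0 = -1 billion.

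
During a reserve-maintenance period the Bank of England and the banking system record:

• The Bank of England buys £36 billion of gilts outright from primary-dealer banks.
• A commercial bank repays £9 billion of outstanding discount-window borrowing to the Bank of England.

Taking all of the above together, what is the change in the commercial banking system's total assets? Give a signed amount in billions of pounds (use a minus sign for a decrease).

OMO purchase (from banks) £36 billion: just an asset swap on bank balance sheets → 0.
Discount-window repayment £9 billion: bank balance sheets shrink → −£9B.
Net: 0 − 9 = -£9 billion.

-£9 billion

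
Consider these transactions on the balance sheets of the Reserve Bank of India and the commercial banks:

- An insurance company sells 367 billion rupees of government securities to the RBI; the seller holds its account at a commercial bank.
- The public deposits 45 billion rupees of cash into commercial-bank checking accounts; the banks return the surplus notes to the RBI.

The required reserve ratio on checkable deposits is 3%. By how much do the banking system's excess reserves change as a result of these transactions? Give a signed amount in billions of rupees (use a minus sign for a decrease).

+399.64 billion

Asset purchase (from non-banks) 367 billion rupees: reserves +367B, deposits +367B.
Currency deposit 45 billion rupees: reserves +45B, deposits +45B.
Totals: Δreserves = +412B, Δdeposits = +412B.
Δrequired reserves = 3% × +412B = +12.36B.
Δexcess reserves = Δreserves − Δrequired = +412B − (+12.36B) = +399.64 billion.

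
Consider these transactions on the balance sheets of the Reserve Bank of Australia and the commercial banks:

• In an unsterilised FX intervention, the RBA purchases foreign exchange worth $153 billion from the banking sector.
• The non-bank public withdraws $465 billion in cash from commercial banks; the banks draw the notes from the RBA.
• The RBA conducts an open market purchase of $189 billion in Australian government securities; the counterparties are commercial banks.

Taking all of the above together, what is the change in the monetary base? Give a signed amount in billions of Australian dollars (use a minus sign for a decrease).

+$342 billion

RBA balance sheet:
  Assets:      Securities +$189B, Foreign assets +$153B
  Liabilities: Bank reserves −$123B, Currency in circulation +$465B
Commercial banking system:
  Assets:      Reserves at CB −$123B, Securities −$189B, Foreign assets −$153B
  Liabilities: Checkable deposits −$465B
Monetary base = currency + reserves: +$465B + (−$123B) = +$342 billion.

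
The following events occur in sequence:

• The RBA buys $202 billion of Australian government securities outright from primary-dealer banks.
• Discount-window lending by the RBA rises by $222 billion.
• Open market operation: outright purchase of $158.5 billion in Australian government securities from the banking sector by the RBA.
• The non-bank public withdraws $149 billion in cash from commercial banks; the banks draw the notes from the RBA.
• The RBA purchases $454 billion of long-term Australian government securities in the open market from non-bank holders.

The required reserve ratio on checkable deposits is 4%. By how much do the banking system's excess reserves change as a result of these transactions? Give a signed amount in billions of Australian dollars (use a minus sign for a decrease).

OMO purchase (from banks) $202 billion: reserves +$202B, deposits 0.
Discount-window loan $222 billion: reserves +$222B, deposits 0.
OMO purchase (from banks) $158.5 billion: reserves +$158.5B, deposits 0.
Currency withdrawal $149 billion: reserves −$149B, deposits −$149B.
Asset purchase (from non-banks) $454 billion: reserves +$454B, deposits +$454B.
Totals: Δreserves = +$887.5B, Δdeposits = +$305B.
Δrequired reserves = 4% × +$305B = +$12.2B.
Δexcess reserves = Δreserves − Δrequired = +$887.5B − (+$12.2B) = +$875.3 billion.

+$875.3 billion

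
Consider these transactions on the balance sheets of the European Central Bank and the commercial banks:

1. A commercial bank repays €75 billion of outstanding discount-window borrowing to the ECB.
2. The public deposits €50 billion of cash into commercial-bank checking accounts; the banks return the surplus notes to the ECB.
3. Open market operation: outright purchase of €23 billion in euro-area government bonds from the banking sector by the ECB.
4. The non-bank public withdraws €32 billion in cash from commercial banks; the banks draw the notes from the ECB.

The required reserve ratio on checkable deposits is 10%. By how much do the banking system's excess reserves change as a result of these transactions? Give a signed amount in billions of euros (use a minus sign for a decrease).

-€35.8 billion

Discount-window repayment €75 billion: reserves −€75B, deposits 0.
Currency deposit €50 billion: reserves +€50B, deposits +€50B.
OMO purchase (from banks) €23 billion: reserves +€23B, deposits 0.
Currency withdrawal €32 billion: reserves −€32B, deposits −€32B.
Totals: Δreserves = −€34B, Δdeposits = +€18B.
Δrequired reserves = 10% × +€18B = +€1.8B.
Δexcess reserves = Δreserves − Δrequired = −€34B − (+€1.8B) = -€35.8 billion.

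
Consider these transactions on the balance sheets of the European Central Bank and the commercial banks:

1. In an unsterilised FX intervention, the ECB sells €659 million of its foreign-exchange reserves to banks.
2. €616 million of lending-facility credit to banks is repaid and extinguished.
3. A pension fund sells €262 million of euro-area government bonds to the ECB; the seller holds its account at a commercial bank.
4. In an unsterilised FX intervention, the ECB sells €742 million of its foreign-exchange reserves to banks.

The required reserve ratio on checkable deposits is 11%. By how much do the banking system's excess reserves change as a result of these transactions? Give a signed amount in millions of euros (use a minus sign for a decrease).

FX sale €659 million: reserves −€659M, deposits 0.
Discount-window repayment €616 million: reserves −€616M, deposits 0.
Asset purchase (from non-banks) €262 million: reserves +€262M, deposits +€262M.
FX sale €742 million: reserves −€742M, deposits 0.
Totals: Δreserves = −€1755M, Δdeposits = +€262M.
Δrequired reserves = 11% × +€262M = +€28.82M.
Δexcess reserves = Δreserves − Δrequired = −€1755M − (+€28.82M) = -€1783.82 million.

-€1783.82 million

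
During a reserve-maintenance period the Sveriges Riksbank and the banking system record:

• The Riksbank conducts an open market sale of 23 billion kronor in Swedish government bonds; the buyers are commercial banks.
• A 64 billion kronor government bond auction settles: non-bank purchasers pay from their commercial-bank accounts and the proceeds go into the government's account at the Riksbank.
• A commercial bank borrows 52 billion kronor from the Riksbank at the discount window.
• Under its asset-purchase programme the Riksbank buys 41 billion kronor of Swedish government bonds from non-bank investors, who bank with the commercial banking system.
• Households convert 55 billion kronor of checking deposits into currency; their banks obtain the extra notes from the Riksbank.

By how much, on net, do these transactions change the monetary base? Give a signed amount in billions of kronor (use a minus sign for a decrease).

OMO sale (to banks) 23 billion kronor: Riksbank balance sheet contracts → −23B.
Government account inflow 64 billion kronor: reserves shift to a non-base liability → −64B.
Discount-window loan 52 billion kronor: Riksbank balance sheet expands → +52B.
Asset purchase (from non-banks) 41 billion kronor: Riksbank balance sheet expands → +41B.
Currency withdrawal 55 billion kronor: just a shift between currency and reserves — both are base money → 0.
Net: −23 − 64 + 52 + 41 + 0 = +6 billion.

+6 billion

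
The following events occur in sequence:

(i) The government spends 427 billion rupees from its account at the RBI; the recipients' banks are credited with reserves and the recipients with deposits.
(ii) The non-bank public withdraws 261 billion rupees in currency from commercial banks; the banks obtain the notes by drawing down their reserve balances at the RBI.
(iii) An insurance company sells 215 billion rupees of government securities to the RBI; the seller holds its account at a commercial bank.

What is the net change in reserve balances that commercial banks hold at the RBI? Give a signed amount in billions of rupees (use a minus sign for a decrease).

+381 billion

Government spending 427 billion rupees: government payments flow into bank reserve accounts → +427B.
Currency withdrawal 261 billion rupees: banks swap reserves for currency → −261B.
Asset purchase (from non-banks) 215 billion rupees: the RBI pays by crediting reserve accounts → +215B.
Net: 427 − 261 + 215 = +381 billion.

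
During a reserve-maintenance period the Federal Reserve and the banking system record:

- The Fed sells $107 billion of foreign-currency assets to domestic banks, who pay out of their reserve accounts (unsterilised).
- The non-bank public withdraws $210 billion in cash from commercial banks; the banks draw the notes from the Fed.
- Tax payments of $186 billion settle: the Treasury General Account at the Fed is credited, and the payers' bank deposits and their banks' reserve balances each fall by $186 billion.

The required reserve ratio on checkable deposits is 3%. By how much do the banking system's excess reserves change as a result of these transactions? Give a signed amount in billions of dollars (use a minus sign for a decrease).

FX sale $107 billion: reserves −$107B, deposits 0.
Currency withdrawal $210 billion: reserves −$210B, deposits −$210B.
Government account inflow $186 billion: reserves −$186B, deposits −$186B.
Totals: Δreserves = −$503B, Δdeposits = −$396B.
Δrequired reserves = 3% × −$396B = −$11.88B.
Δexcess reserves = Δreserves − Δrequired = −$503B − (−$11.88B) = -$491.12 billion.

-$491.12 billion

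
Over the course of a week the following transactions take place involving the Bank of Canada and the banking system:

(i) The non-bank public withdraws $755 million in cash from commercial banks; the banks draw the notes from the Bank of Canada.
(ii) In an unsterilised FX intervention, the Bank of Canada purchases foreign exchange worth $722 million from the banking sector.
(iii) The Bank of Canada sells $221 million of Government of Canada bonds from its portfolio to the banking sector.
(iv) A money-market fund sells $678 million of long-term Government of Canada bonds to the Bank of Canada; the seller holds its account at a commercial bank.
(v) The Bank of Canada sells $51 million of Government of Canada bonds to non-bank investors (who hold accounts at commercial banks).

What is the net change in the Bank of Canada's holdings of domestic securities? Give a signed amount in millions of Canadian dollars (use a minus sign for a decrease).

+$406 million

Currency withdrawal $755 million: the Bank of Canada's securities portfolio is untouched → 0.
FX purchase $722 million: the Bank of Canada's securities portfolio is untouched → 0.
OMO sale (to banks) $221 million: securities removed from the Bank of Canada's portfolio → −$221M.
Asset purchase (from non-banks) $678 million: securities added to the Bank of Canada's portfolio → +$678M.
Asset sale (to non-banks) $51 million: securities removed from the Bank of Canada's portfolio → −$51M.
Net: 0 + 0 − 221 + 678 − 51 = +$406 million.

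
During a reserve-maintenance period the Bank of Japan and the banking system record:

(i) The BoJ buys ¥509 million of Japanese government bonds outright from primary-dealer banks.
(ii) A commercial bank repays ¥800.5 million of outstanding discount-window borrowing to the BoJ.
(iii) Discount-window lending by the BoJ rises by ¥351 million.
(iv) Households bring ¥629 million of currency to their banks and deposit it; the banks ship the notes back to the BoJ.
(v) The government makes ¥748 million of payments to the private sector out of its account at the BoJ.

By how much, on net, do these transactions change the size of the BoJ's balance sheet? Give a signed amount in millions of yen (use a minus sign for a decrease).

BoJ balance sheet:
  Assets:      Securities +¥509M, Loans to banks −¥449.5M
  Liabilities: Bank reserves +¥1436.5M, Currency in circulation −¥629M, Government deposits −¥748M
Commercial banking system:
  Assets:      Reserves at CB +¥1436.5M, Securities −¥509M
  Liabilities: Checkable deposits +¥1377M, Borrowings from CB −¥449.5M
Change in total BoJ assets = +¥59.5 million.

+¥59.5 million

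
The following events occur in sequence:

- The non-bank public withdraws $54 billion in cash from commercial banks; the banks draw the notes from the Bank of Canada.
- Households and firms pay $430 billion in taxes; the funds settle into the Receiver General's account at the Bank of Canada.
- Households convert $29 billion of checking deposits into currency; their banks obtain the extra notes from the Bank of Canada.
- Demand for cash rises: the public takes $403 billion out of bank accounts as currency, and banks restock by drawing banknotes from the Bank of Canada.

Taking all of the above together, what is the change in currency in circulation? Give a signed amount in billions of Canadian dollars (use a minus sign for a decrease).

+$486 billion

Bank of Canada balance sheet:
  Assets:      no change
  Liabilities: Bank reserves −$916B, Currency in circulation +$486B, Government deposits +$430B
Commercial banking system:
  Assets:      Reserves at CB −$916B
  Liabilities: Checkable deposits −$916B
So the change in currency in circulation is +$486 billion.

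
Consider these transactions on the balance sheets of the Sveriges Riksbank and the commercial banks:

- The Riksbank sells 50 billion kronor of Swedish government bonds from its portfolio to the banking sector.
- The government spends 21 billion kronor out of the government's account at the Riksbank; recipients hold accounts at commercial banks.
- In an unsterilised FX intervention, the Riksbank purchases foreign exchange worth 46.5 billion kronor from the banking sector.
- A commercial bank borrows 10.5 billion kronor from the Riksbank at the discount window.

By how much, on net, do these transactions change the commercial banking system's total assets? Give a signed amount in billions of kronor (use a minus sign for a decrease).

+31.5 billion

Riksbank balance sheet:
  Assets:      Securities −50B, Loans to banks +10.5B, Foreign assets +46.5B
  Liabilities: Bank reserves +28B, Government deposits −21B
Commercial banking system:
  Assets:      Reserves at CB +28B, Securities +50B, Foreign assets −46.5B
  Liabilities: Checkable deposits +21B, Borrowings from CB +10.5B
Change in total bank assets = +31.5 billion.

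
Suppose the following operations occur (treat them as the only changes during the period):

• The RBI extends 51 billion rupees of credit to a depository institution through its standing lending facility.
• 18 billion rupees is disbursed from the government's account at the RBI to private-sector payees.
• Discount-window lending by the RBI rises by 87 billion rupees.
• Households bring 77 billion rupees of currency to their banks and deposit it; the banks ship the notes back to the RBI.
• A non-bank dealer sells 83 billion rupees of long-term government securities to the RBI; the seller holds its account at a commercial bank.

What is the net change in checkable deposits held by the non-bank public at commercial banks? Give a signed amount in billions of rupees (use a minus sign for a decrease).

+178 billion

Discount-window loan 51 billion rupees: the counterparty is a bank, so public deposits are unchanged → 0.
Government spending 18 billion rupees: non-bank counterparties' bank balances rise → +18B.
Discount-window loan 87 billion rupees: the counterparty is a bank, so public deposits are unchanged → 0.
Currency deposit 77 billion rupees: non-bank counterparties' bank balances rise → +77B.
Asset purchase (from non-banks) 83 billion rupees: non-bank counterparties' bank balances rise → +83B.
Net: 0 + 18 + 0 + 77 + 83 = +178 billion.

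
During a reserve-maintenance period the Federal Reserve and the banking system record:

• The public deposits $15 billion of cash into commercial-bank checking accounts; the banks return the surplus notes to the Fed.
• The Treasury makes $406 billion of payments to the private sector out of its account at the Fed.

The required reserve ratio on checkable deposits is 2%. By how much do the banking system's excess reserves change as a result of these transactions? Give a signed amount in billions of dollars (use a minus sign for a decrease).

+$412.58 billion

Currency deposit $15 billion: reserves +$15B, deposits +$15B.
Government spending $406 billion: reserves +$406B, deposits +$406B.
Totals: Δreserves = +$421B, Δdeposits = +$421B.
Δrequired reserves = 2% × +$421B = +$8.42B.
Δexcess reserves = Δreserves − Δrequired = +$421B − (+$8.42B) = +$412.58 billion.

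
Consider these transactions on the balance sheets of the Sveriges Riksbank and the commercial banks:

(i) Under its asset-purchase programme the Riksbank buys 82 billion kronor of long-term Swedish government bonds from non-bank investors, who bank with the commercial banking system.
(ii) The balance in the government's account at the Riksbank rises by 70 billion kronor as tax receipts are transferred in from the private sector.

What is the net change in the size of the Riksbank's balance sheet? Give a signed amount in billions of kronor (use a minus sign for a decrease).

Asset purchase (from non-banks) 82 billion kronor: a Riksbank asset is acquired → +82B.
Government account inflow 70 billion kronor: only the composition of liabilities changes → 0.
Net: 82 + 0 = +82 billion.

+82 billion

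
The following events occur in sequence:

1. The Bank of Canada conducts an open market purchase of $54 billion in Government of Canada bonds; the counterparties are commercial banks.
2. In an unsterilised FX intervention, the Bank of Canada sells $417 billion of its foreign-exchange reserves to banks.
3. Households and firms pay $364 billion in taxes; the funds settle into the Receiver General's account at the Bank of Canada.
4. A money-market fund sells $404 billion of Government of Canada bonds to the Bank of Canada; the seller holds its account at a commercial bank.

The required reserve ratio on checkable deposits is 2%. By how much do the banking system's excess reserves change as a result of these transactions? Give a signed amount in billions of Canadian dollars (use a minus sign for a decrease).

-$323.8 billion

OMO purchase (from banks) $54 billion: reserves +$54B, deposits 0.
FX sale $417 billion: reserves −$417B, deposits 0.
Government account inflow $364 billion: reserves −$364B, deposits −$364B.
Asset purchase (from non-banks) $404 billion: reserves +$404B, deposits +$404B.
Totals: Δreserves = −$323B, Δdeposits = +$40B.
Δrequired reserves = 2% × +$40B = +$0.8B.
Δexcess reserves = Δreserves − Δrequired = −$323B − (+$0.8B) = -$323.8 billion.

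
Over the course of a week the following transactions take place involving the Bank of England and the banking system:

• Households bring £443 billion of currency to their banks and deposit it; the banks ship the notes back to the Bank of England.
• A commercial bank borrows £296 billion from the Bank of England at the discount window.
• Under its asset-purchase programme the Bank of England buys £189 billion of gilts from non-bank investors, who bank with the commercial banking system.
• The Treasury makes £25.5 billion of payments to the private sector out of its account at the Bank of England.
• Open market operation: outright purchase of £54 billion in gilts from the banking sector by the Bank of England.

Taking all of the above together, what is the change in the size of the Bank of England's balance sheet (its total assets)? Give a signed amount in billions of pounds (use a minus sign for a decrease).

Bank of England balance sheet:
  Assets:      Securities +£243B, Loans to banks +£296B
  Liabilities: Bank reserves +£1007.5B, Currency in circulation −£443B, Government deposits −£25.5B
Commercial banking system:
  Assets:      Reserves at CB +£1007.5B, Securities −£54B
  Liabilities: Checkable deposits +£657.5B, Borrowings from CB +£296B
Change in total Bank of England assets = +£539 billion.

+£539 billion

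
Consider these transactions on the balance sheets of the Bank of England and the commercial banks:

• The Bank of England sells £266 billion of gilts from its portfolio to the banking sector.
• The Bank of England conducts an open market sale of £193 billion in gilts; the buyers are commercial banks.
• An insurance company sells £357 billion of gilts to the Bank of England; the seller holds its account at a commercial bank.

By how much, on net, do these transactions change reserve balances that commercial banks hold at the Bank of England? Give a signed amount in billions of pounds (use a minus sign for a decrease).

-£102 billion

Bank of England balance sheet:
  Assets:      Securities −£102B
  Liabilities: Bank reserves −£102B
So the change in reserve balances that commercial banks hold at the Bank of England is -£102 billion.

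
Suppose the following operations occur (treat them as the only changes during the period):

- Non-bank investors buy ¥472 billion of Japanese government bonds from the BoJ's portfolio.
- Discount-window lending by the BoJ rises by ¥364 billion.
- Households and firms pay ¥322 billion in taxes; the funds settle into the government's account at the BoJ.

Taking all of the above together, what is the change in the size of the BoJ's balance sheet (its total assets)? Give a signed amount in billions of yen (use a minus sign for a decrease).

BoJ balance sheet:
  Assets:      Securities −¥472B, Loans to banks +¥364B
  Liabilities: Bank reserves −¥430B, Government deposits +¥322B
Commercial banking system:
  Assets:      Reserves at CB −¥430B
  Liabilities: Checkable deposits −¥794B, Borrowings from CB +¥364B
Change in total BoJ assets = -¥108 billion.

-¥108 billion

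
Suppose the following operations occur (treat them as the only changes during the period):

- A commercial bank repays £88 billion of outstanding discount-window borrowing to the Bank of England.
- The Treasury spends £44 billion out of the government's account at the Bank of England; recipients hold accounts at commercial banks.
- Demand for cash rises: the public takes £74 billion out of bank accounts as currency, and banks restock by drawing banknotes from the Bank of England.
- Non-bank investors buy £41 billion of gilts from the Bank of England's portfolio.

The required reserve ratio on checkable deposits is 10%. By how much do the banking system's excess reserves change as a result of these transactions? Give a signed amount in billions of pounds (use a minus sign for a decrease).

Discount-window repayment £88 billion: reserves −£88B, deposits 0.
Government spending £44 billion: reserves +£44B, deposits +£44B.
Currency withdrawal £74 billion: reserves −£74B, deposits −£74B.
Asset sale (to non-banks) £41 billion: reserves −£41B, deposits −£41B.
Totals: Δreserves = −£159B, Δdeposits = −£71B.
Δrequired reserves = 10% × −£71B = −£7.1B.
Δexcess reserves = Δreserves − Δrequired = −£159B − (−£7.1B) = -£151.9 billion.

-£151.9 billion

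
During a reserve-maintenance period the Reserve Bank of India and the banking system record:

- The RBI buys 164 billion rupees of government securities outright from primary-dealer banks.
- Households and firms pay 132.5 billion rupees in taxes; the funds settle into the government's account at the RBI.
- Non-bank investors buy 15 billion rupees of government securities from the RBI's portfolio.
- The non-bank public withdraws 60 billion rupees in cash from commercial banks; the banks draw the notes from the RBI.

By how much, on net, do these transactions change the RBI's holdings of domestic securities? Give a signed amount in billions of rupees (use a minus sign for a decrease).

OMO purchase (from banks) 164 billion rupees: securities added to the RBI's portfolio → +164B.
Government account inflow 132.5 billion rupees: the RBI's securities portfolio is untouched → 0.
Asset sale (to non-banks) 15 billion rupees: securities removed from the RBI's portfolio → −15B.
Currency withdrawal 60 billion rupees: the RBI's securities portfolio is untouched → 0.
Net: 164 + 0 − 15 + 0 = +149 billion.

+149 billion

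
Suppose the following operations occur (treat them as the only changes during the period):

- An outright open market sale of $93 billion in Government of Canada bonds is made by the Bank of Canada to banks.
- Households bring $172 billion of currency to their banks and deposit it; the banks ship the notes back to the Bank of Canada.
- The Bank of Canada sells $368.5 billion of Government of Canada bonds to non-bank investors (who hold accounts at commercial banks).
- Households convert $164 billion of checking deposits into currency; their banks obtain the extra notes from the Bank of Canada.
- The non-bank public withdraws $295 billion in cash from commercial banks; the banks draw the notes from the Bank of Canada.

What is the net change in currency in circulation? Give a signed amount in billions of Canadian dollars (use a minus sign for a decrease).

+$287 billion

Bank of Canada balance sheet:
  Assets:      Securities −$461.5B
  Liabilities: Bank reserves −$748.5B, Currency in circulation +$287B
Commercial banking system:
  Assets:      Reserves at CB −$748.5B, Securities +$93B
  Liabilities: Checkable deposits −$655.5B
So the change in currency in circulation is +$287 billion.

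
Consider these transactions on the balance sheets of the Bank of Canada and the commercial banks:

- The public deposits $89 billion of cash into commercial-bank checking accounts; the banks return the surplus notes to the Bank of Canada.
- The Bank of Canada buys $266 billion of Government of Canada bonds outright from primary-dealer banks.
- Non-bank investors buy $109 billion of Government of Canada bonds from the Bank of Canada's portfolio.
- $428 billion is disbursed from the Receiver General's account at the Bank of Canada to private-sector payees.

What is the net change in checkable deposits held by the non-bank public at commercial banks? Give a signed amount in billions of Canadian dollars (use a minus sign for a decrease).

Currency deposit $89 billion: non-bank counterparties' bank balances rise → +$89B.
OMO purchase (from banks) $266 billion: the counterparty is a bank, so public deposits are unchanged → 0.
Asset sale (to non-banks) $109 billion: non-bank counterparties' bank balances fall → −$109B.
Government spending $428 billion: non-bank counterparties' bank balances rise → +$428B.
Net: 89 + 0 − 109 + 428 = +$408 billion.

+$408 billion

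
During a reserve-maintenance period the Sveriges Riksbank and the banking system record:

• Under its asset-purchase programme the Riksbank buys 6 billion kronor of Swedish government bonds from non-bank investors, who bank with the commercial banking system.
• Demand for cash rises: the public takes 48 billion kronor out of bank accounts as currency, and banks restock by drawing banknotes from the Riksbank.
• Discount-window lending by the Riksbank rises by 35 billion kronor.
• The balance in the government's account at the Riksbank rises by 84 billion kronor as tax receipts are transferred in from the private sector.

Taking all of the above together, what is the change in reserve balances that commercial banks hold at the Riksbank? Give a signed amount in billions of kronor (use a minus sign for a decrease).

Asset purchase (from non-banks) 6 billion kronor: the Riksbank pays by crediting reserve accounts → +6B.
Currency withdrawal 48 billion kronor: banks swap reserves for currency → −48B.
Discount-window loan 35 billion kronor: the loan is credited to the bank's reserve account → +35B.
Government account inflow 84 billion kronor: funds move from bank reserves into the government account → −84B.
Net: 6 − 48 + 35 − 84 = -91 billion.

-91 billion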